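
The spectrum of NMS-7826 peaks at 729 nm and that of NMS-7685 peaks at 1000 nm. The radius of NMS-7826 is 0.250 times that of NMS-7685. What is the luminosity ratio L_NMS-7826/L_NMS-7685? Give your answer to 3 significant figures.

0.221

Wien's law gives T ∝ 1/λ_max, so T_NMS-7826/T_NMS-7685 = λ_NMS-7685/λ_NMS-7826 = 1000/729 = 1.372.
Then L ∝ R²T⁴ gives L_NMS-7826/L_NMS-7685 = (0.250)² × (1.372)⁴ = 0.06250 × 3.541 = 0.2213.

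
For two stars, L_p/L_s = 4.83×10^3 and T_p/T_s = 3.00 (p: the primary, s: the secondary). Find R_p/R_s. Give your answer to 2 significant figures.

7.7

L ∝ R²T⁴ gives R ∝ √L / T², so
R_p/R_s = √(4.83×10^3) / (3.00)² = 69.50 / 9.000 = 7.722.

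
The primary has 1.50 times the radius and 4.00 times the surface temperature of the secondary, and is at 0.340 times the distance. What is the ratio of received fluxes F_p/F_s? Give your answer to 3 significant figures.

4.98×10^3

L_p/L_s = (R_p/R_s)²(T_p/T_s)⁴ = (1.50)² × (4.00)⁴ = 576.0.
F_p/F_s = (L_p/L_s)/(d_p/d_s)² = 576.0 / (0.340)² = 4983.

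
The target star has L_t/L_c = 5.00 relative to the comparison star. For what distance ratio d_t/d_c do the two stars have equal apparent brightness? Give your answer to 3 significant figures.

2.24

Equal flux requires L_t/d_t² = L_c/d_c², so d_t/d_c = √(L_t/L_c)
= √(5.00) = 2.236.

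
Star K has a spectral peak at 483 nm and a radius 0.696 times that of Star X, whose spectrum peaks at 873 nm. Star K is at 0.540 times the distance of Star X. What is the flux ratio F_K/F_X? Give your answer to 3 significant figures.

17.7

Wien's law: T_K/T_X = λ_X/λ_K = 873/483 = 1.807.
L_K/L_X = (R_K/R_X)²(T_K/T_X)⁴ = (0.696)²(1.807)⁴ = 5.170.
F_K/F_X = (L_K/L_X)/(d_K/d_X)² = 5.170/(0.540)² = 17.73.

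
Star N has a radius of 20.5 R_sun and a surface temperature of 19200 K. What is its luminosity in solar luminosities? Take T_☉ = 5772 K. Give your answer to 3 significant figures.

5.15×10^4 solar luminosities

L/L_☉ = (R/R_☉)² (T/T_☉)⁴ = (20.5)² × (19200/5772)⁴
       = 420.2 × (3.326)⁴ = 420.2 × 122.4 = 5.145×10^4.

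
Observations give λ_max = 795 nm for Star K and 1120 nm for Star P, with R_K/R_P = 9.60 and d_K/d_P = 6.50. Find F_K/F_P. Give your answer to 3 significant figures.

Wien's law: T_K/T_P = λ_P/λ_K = 1120/795 = 1.409.
L_K/L_P = (R_K/R_P)²(T_K/T_P)⁴ = (9.60)²(1.409)⁴ = 363.0.
F_K/F_P = (L_K/L_P)/(d_K/d_P)² = 363.0/(6.50)² = 8.592.

8.59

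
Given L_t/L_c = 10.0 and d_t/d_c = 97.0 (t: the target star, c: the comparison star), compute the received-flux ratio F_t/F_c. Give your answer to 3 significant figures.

F = L/(4πd²), so F_t/F_c = (L_t/L_c) / (d_t/d_c)²
= 10.0 / (97.0)² = 10.0 / 9409 = 0.001063.

0.00106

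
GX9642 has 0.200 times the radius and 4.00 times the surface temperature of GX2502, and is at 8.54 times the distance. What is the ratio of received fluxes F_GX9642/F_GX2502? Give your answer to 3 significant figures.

L_GX9642/L_GX2502 = (R_GX9642/R_GX2502)²(T_GX9642/T_GX2502)⁴ = (0.200)² × (4.00)⁴ = 10.24.
F_GX9642/F_GX2502 = (L_GX9642/L_GX2502)/(d_GX9642/d_GX2502)² = 10.24 / (8.54)² = 0.1404.

0.140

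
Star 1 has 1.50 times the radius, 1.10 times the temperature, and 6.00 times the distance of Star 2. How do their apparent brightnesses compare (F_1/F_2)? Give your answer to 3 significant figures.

0.0915

L_1/L_2 = (R_1/R_2)²(T_1/T_2)⁴ = (1.50)² × (1.10)⁴ = 3.294.
F_1/F_2 = (L_1/L_2)/(d_1/d_2)² = 3.294 / (6.00)² = 0.09151.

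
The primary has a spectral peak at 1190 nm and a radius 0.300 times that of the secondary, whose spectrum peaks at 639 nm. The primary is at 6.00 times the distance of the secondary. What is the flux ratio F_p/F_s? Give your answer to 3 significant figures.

Wien's law: T_p/T_s = λ_s/λ_p = 639/1190 = 0.5370.
L_p/L_s = (R_p/R_s)²(T_p/T_s)⁴ = (0.300)²(0.5370)⁴ = 0.007483.
F_p/F_s = (L_p/L_s)/(d_p/d_s)² = 0.007483/(6.00)² = 2.079×10^-4.

2.08×10^-4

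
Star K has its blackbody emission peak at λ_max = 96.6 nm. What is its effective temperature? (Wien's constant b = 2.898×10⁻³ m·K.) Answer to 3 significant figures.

T = b/λ_max = 2.898×10⁻³ / (96.6×10⁻⁹) = 3.000×10^4 K.

3.00×10^4 K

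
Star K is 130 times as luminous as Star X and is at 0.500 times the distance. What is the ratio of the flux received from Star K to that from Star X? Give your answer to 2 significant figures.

F = L/(4πd²), so F_K/F_X = (L_K/L_X) / (d_K/d_X)²
= 130 / (0.500)² = 130 / 0.2500 = 520.0.

5.2×10^2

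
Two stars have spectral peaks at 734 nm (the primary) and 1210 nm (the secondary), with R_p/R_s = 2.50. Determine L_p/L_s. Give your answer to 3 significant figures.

Wien's law gives T ∝ 1/λ_max, so T_p/T_s = λ_s/λ_p = 1210/734 = 1.649.
Then L ∝ R²T⁴ gives L_p/L_s = (2.50)² × (1.649)⁴ = 6.250 × 7.385 = 46.16.

46.2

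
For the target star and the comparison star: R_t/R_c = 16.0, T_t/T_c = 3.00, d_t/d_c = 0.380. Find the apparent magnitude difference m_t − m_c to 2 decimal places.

-12.89

L_t/L_c = (16.0)²(3.00)⁴ = 2.074×10^4.
F_t/F_c = (L_t/L_c)/(d_t/d_c)² = 2.074×10^4/0.1444 = 1.436×10^5.
m_t − m_c = −2.5 log₁₀(1.436×10^5) = -12.89.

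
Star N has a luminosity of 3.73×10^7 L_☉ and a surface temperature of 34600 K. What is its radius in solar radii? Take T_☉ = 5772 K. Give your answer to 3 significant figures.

170 solar radii

R/R_☉ = √(L/L_☉) / (T/T_☉)² = √(3.73×10^7) / (5.994)²
       = 6107 / 35.93 = 170.0.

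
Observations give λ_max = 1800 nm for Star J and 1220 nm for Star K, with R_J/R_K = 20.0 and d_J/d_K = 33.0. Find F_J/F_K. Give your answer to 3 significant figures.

0.0775

Wien's law: T_J/T_K = λ_K/λ_J = 1220/1800 = 0.6778.
L_J/L_K = (R_J/R_K)²(T_J/T_K)⁴ = (20.0)²(0.6778)⁴ = 84.41.
F_J/F_K = (L_J/L_K)/(d_J/d_K)² = 84.41/(33.0)² = 0.07751.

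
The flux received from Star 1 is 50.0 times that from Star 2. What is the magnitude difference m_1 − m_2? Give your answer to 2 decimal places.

-4.25

m_1 − m_2 = −2.5 log₁₀(F_1/F_2) = −2.5 log₁₀(50.0) = −2.5 × (1.699) = -4.247.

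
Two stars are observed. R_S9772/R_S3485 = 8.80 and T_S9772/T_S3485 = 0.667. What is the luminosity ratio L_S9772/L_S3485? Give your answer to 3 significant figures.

From the Stefan–Boltzmann law, L ∝ R²T⁴, so
L_S9772/L_S3485 = (R_S9772/R_S3485)² (T_S9772/T_S3485)⁴ = (8.80)² × (0.667)⁴ = 77.44 × 0.1979 = 15.33.

15.3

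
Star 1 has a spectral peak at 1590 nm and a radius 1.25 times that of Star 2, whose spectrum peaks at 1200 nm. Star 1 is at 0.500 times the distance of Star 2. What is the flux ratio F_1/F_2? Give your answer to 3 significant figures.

2.03

Wien's law: T_1/T_2 = λ_2/λ_1 = 1200/1590 = 0.7547.
L_1/L_2 = (R_1/R_2)²(T_1/T_2)⁴ = (1.25)²(0.7547)⁴ = 0.5069.
F_1/F_2 = (L_1/L_2)/(d_1/d_2)² = 0.5069/(0.500)² = 2.028.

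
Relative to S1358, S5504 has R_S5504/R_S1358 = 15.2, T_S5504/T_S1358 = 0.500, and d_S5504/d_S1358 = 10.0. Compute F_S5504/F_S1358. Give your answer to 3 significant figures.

0.144

L_S5504/L_S1358 = (R_S5504/R_S1358)²(T_S5504/T_S1358)⁴ = (15.2)² × (0.500)⁴ = 14.44.
F_S5504/F_S1358 = (L_S5504/L_S1358)/(d_S5504/d_S1358)² = 14.44 / (10.0)² = 0.1444.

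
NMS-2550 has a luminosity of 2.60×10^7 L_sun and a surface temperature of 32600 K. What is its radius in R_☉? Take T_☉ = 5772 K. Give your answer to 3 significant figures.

R/R_☉ = √(L/L_☉) / (T/T_☉)² = √(2.60×10^7) / (5.648)²
       = 5099 / 31.90 = 159.8.

160 R_☉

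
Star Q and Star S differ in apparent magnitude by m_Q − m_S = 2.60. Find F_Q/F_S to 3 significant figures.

0.0912

F_Q/F_S = 10^(−(m_Q − m_S)/2.5) = 10^(-2.60/2.5) = 10^-1.040 = 0.09120.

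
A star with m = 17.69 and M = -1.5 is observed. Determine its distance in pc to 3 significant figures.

6.89×10^4 pc

m − M = 5 log₁₀(d/10 pc)
17.69 − (-1.5) = 19.19 = 5 log₁₀(d/10)
d = 10 × 10^(19.19/5) = 10 × 10^3.838 = 6.887×10^4 pc.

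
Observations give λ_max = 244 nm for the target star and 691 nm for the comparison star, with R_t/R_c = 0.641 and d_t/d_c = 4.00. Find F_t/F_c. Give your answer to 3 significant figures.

Wien's law: T_t/T_c = λ_c/λ_t = 691/244 = 2.832.
L_t/L_c = (R_t/R_c)²(T_t/T_c)⁴ = (0.641)²(2.832)⁴ = 26.43.
F_t/F_c = (L_t/L_c)/(d_t/d_c)² = 26.43/(4.00)² = 1.652.

1.65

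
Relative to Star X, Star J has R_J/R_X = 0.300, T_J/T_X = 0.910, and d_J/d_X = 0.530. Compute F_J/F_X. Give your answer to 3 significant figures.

0.220

L_J/L_X = (R_J/R_X)²(T_J/T_X)⁴ = (0.300)² × (0.910)⁴ = 0.06172.
F_J/F_X = (L_J/L_X)/(d_J/d_X)² = 0.06172 / (0.530)² = 0.2197.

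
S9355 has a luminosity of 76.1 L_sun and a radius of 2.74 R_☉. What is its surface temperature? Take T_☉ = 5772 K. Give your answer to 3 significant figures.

T/T_☉ = (L/L_☉)^(1/4) / (R/R_☉)^(1/2)
T = 5772 × (76.1)^(1/4) / √(2.74) = 5772 × 2.954 / 1.655 = 1.030×10^4 K.

1.03×10^4 K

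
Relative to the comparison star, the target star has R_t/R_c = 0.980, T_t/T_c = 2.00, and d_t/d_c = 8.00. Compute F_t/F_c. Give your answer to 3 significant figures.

0.240

L_t/L_c = (R_t/R_c)²(T_t/T_c)⁴ = (0.980)² × (2.00)⁴ = 15.37.
F_t/F_c = (L_t/L_c)/(d_t/d_c)² = 15.37 / (8.00)² = 0.2401.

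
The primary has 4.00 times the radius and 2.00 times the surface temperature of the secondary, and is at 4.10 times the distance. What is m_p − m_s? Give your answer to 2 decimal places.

-2.96

L_p/L_s = (4.00)²(2.00)⁴ = 256.0.
F_p/F_s = (L_p/L_s)/(d_p/d_s)² = 256.0/16.81 = 15.23.
m_p − m_s = −2.5 log₁₀(15.23) = -2.96.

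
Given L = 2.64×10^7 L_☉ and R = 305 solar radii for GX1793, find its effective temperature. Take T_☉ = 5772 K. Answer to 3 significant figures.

T/T_☉ = (L/L_☉)^(1/4) / (R/R_☉)^(1/2)
T = 5772 × (2.64×10^7)^(1/4) / √(305) = 5772 × 71.68 / 17.46 = 2.369×10^4 K.

2.37×10^4 K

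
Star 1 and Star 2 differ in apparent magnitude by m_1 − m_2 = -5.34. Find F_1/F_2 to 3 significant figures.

F_1/F_2 = 10^(−(m_1 − m_2)/2.5) = 10^(5.34/2.5) = 10^2.136 = 136.8.

137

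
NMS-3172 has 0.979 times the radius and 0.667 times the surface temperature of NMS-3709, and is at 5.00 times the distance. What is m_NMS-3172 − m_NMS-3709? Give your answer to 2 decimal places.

5.30

L_NMS-3172/L_NMS-3709 = (0.979)²(0.667)⁴ = 0.1897.
F_NMS-3172/F_NMS-3709 = (L_NMS-3172/L_NMS-3709)/(d_NMS-3172/d_NMS-3709)² = 0.1897/25.00 = 0.007588.
m_NMS-3172 − m_NMS-3709 = −2.5 log₁₀(0.007588) = 5.30.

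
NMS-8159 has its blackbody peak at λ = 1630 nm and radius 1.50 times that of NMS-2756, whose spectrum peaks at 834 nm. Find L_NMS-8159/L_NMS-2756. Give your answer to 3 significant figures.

Wien's law gives T ∝ 1/λ_max, so T_NMS-8159/T_NMS-2756 = λ_NMS-2756/λ_NMS-8159 = 834/1630 = 0.5117.
Then L ∝ R²T⁴ gives L_NMS-8159/L_NMS-2756 = (1.50)² × (0.5117)⁴ = 2.250 × 0.06854 = 0.1542.

0.154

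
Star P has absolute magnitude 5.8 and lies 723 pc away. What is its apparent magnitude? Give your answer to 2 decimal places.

15.10

m = M + 5 log₁₀(d/10 pc) = 5.8 + 5 log₁₀(723/10)
  = 5.8 + 5 × 1.859 = 5.8 + 9.30 = 15.10.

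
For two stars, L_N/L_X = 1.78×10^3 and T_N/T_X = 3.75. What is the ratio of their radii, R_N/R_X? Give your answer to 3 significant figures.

L ∝ R²T⁴ gives R ∝ √L / T², so
R_N/R_X = √(1.78×10^3) / (3.75)² = 42.19 / 14.06 = 3.000.

3.00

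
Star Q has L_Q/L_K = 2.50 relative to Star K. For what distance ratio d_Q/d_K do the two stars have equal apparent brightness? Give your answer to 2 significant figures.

Equal flux requires L_Q/d_Q² = L_K/d_K², so d_Q/d_K = √(L_Q/L_K)
= √(2.50) = 1.581.

1.6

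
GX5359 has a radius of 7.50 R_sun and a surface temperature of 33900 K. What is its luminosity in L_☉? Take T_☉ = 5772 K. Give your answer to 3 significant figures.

L/L_☉ = (R/R_☉)² (T/T_☉)⁴ = (7.50)² × (33900/5772)⁴
       = 56.25 × (5.873)⁴ = 56.25 × 1190 = 6.693×10^4.

6.69×10^4 L_☉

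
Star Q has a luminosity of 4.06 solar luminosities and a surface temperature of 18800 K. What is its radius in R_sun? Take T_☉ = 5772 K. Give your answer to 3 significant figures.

R/R_☉ = √(L/L_☉) / (T/T_☉)² = √(4.06) / (3.257)²
       = 2.015 / 10.61 = 0.1899.

0.190 R_sun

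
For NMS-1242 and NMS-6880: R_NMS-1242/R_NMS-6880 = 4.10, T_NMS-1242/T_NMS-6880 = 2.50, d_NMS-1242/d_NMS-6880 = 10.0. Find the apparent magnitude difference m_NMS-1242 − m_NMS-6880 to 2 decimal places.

L_NMS-1242/L_NMS-6880 = (4.10)²(2.50)⁴ = 656.6.
F_NMS-1242/F_NMS-6880 = (L_NMS-1242/L_NMS-6880)/(d_NMS-1242/d_NMS-6880)² = 656.6/100.0 = 6.566.
m_NMS-1242 − m_NMS-6880 = −2.5 log₁₀(6.566) = -2.04.

-2.04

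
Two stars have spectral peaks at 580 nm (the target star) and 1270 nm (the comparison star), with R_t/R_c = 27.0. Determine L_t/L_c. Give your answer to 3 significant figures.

1.68×10^4

Wien's law gives T ∝ 1/λ_max, so T_t/T_c = λ_c/λ_t = 1270/580 = 2.190.
Then L ∝ R²T⁴ gives L_t/L_c = (27.0)² × (2.190)⁴ = 729.0 × 22.99 = 1.676×10^4.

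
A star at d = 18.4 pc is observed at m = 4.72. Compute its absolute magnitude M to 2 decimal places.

M = m − 5 log₁₀(d/10 pc) = 4.72 − 5 log₁₀(18.4/10)
  = 4.72 − 5 × 0.265 = 4.72 − 1.32 = 3.40.

3.40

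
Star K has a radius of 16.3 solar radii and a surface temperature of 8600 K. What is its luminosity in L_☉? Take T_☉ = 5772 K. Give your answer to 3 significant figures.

1.31×10^3 L_☉

L/L_☉ = (R/R_☉)² (T/T_☉)⁴ = (16.3)² × (8600/5772)⁴
       = 265.7 × (1.490)⁴ = 265.7 × 4.928 = 1309.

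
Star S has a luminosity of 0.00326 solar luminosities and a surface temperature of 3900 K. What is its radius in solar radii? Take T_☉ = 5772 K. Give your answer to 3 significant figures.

R/R_☉ = √(L/L_☉) / (T/T_☉)² = √(0.00326) / (0.6757)²
       = 0.05710 / 0.4565 = 0.1251.

0.125 solar radii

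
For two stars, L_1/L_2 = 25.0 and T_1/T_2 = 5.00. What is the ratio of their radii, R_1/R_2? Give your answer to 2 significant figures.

L ∝ R²T⁴ gives R ∝ √L / T², so
R_1/R_2 = √(25.0) / (5.00)² = 5.000 / 25.00 = 0.2000.

0.20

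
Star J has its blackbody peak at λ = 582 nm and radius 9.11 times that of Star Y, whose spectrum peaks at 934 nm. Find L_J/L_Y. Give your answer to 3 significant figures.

Wien's law gives T ∝ 1/λ_max, so T_J/T_Y = λ_Y/λ_J = 934/582 = 1.605.
Then L ∝ R²T⁴ gives L_J/L_Y = (9.11)² × (1.605)⁴ = 82.99 × 6.633 = 550.5.

550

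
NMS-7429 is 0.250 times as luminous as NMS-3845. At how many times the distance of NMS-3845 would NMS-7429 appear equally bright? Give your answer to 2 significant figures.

Equal flux requires L_NMS-7429/d_NMS-7429² = L_NMS-3845/d_NMS-3845², so d_NMS-7429/d_NMS-3845 = √(L_NMS-7429/L_NMS-3845)
= √(0.250) = 0.5000.

0.50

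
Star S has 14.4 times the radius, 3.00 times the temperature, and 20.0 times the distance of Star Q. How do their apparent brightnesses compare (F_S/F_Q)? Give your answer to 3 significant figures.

42.0

L_S/L_Q = (R_S/R_Q)²(T_S/T_Q)⁴ = (14.4)² × (3.00)⁴ = 1.680×10^4.
F_S/F_Q = (L_S/L_Q)/(d_S/d_Q)² = 1.680×10^4 / (20.0)² = 41.99.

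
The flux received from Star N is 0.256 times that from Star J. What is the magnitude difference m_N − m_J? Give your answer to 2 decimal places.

1.48

m_N − m_J = −2.5 log₁₀(F_N/F_J) = −2.5 log₁₀(0.256) = −2.5 × (-0.592) = 1.479.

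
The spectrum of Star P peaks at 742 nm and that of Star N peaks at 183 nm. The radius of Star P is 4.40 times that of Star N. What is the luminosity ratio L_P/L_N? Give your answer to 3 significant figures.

0.0716

Wien's law gives T ∝ 1/λ_max, so T_P/T_N = λ_N/λ_P = 183/742 = 0.2466.
Then L ∝ R²T⁴ gives L_P/L_N = (4.40)² × (0.2466)⁴ = 19.36 × 0.003700 = 0.07163.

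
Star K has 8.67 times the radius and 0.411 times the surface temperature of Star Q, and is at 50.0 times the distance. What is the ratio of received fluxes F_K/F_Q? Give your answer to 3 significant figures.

8.58×10^-4

L_K/L_Q = (R_K/R_Q)²(T_K/T_Q)⁴ = (8.67)² × (0.411)⁴ = 2.145.
F_K/F_Q = (L_K/L_Q)/(d_K/d_Q)² = 2.145 / (50.0)² = 8.580×10^-4.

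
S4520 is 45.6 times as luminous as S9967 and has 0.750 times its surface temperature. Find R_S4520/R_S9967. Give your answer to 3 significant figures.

12.0

L ∝ R²T⁴ gives R ∝ √L / T², so
R_S4520/R_S9967 = √(45.6) / (0.750)² = 6.753 / 0.5625 = 12.00.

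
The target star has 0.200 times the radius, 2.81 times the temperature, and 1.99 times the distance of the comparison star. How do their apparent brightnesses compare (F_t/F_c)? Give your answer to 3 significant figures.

L_t/L_c = (R_t/R_c)²(T_t/T_c)⁴ = (0.200)² × (2.81)⁴ = 2.494.
F_t/F_c = (L_t/L_c)/(d_t/d_c)² = 2.494 / (1.99)² = 0.6298.

0.630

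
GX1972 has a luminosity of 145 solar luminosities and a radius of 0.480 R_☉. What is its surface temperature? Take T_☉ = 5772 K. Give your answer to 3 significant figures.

2.89×10^4 K

T/T_☉ = (L/L_☉)^(1/4) / (R/R_☉)^(1/2)
T = 5772 × (145)^(1/4) / √(0.480) = 5772 × 3.470 / 0.6928 = 2.891×10^4 K.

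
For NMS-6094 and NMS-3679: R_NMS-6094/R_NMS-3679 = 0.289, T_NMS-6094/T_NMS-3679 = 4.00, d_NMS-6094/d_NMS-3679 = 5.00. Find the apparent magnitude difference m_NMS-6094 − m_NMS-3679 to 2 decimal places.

L_NMS-6094/L_NMS-3679 = (0.289)²(4.00)⁴ = 21.38.
F_NMS-6094/F_NMS-3679 = (L_NMS-6094/L_NMS-3679)/(d_NMS-6094/d_NMS-3679)² = 21.38/25.00 = 0.8553.
m_NMS-6094 − m_NMS-3679 = −2.5 log₁₀(0.8553) = 0.17.

0.17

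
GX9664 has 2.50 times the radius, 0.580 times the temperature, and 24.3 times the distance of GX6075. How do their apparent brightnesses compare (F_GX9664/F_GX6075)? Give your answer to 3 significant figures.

0.00120

L_GX9664/L_GX6075 = (R_GX9664/R_GX6075)²(T_GX9664/T_GX6075)⁴ = (2.50)² × (0.580)⁴ = 0.7073.
F_GX9664/F_GX6075 = (L_GX9664/L_GX6075)/(d_GX9664/d_GX6075)² = 0.7073 / (24.3)² = 0.001198.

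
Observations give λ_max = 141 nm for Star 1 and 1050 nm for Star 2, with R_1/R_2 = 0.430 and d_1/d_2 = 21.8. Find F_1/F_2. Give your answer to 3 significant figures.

Wien's law: T_1/T_2 = λ_2/λ_1 = 1050/141 = 7.447.
L_1/L_2 = (R_1/R_2)²(T_1/T_2)⁴ = (0.430)²(7.447)⁴ = 568.6.
F_1/F_2 = (L_1/L_2)/(d_1/d_2)² = 568.6/(21.8)² = 1.196.

1.20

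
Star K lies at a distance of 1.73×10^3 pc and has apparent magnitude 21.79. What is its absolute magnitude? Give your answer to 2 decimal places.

10.60

M = m − 5 log₁₀(d/10 pc) = 21.79 − 5 log₁₀(1.73×10^3/10)
  = 21.79 − 5 × 2.238 = 21.79 − 11.19 = 10.60.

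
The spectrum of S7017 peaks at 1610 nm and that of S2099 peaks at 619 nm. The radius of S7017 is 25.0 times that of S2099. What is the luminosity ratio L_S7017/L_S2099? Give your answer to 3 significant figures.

Wien's law gives T ∝ 1/λ_max, so T_S7017/T_S2099 = λ_S2099/λ_S7017 = 619/1610 = 0.3845.
Then L ∝ R²T⁴ gives L_S7017/L_S2099 = (25.0)² × (0.3845)⁴ = 625.0 × 0.02185 = 13.66.

13.7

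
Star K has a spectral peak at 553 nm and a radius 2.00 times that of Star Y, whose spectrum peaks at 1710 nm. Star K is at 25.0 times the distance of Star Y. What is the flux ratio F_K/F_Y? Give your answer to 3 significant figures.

Wien's law: T_K/T_Y = λ_Y/λ_K = 1710/553 = 3.092.
L_K/L_Y = (R_K/R_Y)²(T_K/T_Y)⁴ = (2.00)²(3.092)⁴ = 365.7.
F_K/F_Y = (L_K/L_Y)/(d_K/d_Y)² = 365.7/(25.0)² = 0.5851.

0.585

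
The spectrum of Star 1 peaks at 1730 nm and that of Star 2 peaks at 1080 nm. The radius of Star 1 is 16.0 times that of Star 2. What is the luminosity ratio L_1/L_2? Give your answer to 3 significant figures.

38.9

Wien's law gives T ∝ 1/λ_max, so T_1/T_2 = λ_2/λ_1 = 1080/1730 = 0.6243.
Then L ∝ R²T⁴ gives L_1/L_2 = (16.0)² × (0.6243)⁴ = 256.0 × 0.1519 = 38.88.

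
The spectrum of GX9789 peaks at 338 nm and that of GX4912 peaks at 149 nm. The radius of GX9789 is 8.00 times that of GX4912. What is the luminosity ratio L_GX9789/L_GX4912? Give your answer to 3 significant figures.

Wien's law gives T ∝ 1/λ_max, so T_GX9789/T_GX4912 = λ_GX4912/λ_GX9789 = 149/338 = 0.4408.
Then L ∝ R²T⁴ gives L_GX9789/L_GX4912 = (8.00)² × (0.4408)⁴ = 64.00 × 0.03776 = 2.417.

2.42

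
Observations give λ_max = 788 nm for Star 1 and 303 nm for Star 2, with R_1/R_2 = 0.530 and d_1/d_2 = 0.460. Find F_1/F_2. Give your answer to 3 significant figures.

Wien's law: T_1/T_2 = λ_2/λ_1 = 303/788 = 0.3845.
L_1/L_2 = (R_1/R_2)²(T_1/T_2)⁴ = (0.530)²(0.3845)⁴ = 0.006141.
F_1/F_2 = (L_1/L_2)/(d_1/d_2)² = 0.006141/(0.460)² = 0.02902.

0.0290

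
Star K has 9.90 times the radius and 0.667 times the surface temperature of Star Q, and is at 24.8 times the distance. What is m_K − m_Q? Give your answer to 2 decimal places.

3.75

L_K/L_Q = (9.90)²(0.667)⁴ = 19.40.
F_K/F_Q = (L_K/L_Q)/(d_K/d_Q)² = 19.40/615.0 = 0.03154.
m_K − m_Q = −2.5 log₁₀(0.03154) = 3.75.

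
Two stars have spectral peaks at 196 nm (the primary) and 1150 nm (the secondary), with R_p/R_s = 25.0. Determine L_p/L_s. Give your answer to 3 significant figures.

7.41×10^5

Wien's law gives T ∝ 1/λ_max, so T_p/T_s = λ_s/λ_p = 1150/196 = 5.867.
Then L ∝ R²T⁴ gives L_p/L_s = (25.0)² × (5.867)⁴ = 625.0 × 1185 = 7.407×10^5.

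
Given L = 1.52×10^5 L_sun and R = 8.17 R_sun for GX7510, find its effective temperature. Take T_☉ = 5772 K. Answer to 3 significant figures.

3.99×10^4 K

T/T_☉ = (L/L_☉)^(1/4) / (R/R_☉)^(1/2)
T = 5772 × (1.52×10^5)^(1/4) / √(8.17) = 5772 × 19.75 / 2.858 = 3.987×10^4 K.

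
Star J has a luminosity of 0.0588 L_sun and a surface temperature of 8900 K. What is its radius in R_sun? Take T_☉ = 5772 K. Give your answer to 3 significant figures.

0.102 R_sun

R/R_☉ = √(L/L_☉) / (T/T_☉)² = √(0.0588) / (1.542)²
       = 0.2425 / 2.378 = 0.1020.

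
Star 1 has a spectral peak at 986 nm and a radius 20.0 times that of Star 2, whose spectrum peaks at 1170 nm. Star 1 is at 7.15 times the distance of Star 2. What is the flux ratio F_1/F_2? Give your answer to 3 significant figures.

15.5

Wien's law: T_1/T_2 = λ_2/λ_1 = 1170/986 = 1.187.
L_1/L_2 = (R_1/R_2)²(T_1/T_2)⁴ = (20.0)²(1.187)⁴ = 793.0.
F_1/F_2 = (L_1/L_2)/(d_1/d_2)² = 793.0/(7.15)² = 15.51.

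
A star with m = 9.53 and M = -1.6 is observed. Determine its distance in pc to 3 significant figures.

1.68×10^3 pc

m − M = 5 log₁₀(d/10 pc)
9.53 − (-1.6) = 11.13 = 5 log₁₀(d/10)
d = 10 × 10^(11.13/5) = 10 × 10^2.226 = 1683 pc.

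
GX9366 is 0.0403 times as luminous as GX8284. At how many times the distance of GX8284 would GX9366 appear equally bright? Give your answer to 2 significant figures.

0.20

Equal flux requires L_GX9366/d_GX9366² = L_GX8284/d_GX8284², so d_GX9366/d_GX8284 = √(L_GX9366/L_GX8284)
= √(0.0403) = 0.2007.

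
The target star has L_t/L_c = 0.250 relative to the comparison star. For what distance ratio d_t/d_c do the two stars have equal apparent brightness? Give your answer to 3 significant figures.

0.500

Equal flux requires L_t/d_t² = L_c/d_c², so d_t/d_c = √(L_t/L_c)
= √(0.250) = 0.5000.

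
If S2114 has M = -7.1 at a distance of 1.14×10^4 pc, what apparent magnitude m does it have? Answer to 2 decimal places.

m = M + 5 log₁₀(d/10 pc) = -7.1 + 5 log₁₀(1.14×10^4/10)
  = -7.1 + 5 × 3.057 = -7.1 + 15.28 = 8.18.

8.18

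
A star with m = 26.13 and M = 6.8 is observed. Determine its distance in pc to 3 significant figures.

m − M = 5 log₁₀(d/10 pc)
26.13 − (6.8) = 19.33 = 5 log₁₀(d/10)
d = 10 × 10^(19.33/5) = 10 × 10^3.866 = 7.345×10^4 pc.

7.35×10^4 pc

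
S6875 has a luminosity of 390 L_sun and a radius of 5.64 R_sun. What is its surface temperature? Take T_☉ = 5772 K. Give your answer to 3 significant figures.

1.08×10^4 K

T/T_☉ = (L/L_☉)^(1/4) / (R/R_☉)^(1/2)
T = 5772 × (390)^(1/4) / √(5.64) = 5772 × 4.444 / 2.375 = 1.080×10^4 K.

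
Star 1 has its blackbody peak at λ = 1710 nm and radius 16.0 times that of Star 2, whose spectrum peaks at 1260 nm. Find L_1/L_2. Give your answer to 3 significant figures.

75.5

Wien's law gives T ∝ 1/λ_max, so T_1/T_2 = λ_2/λ_1 = 1260/1710 = 0.7368.
Then L ∝ R²T⁴ gives L_1/L_2 = (16.0)² × (0.7368)⁴ = 256.0 × 0.2948 = 75.46.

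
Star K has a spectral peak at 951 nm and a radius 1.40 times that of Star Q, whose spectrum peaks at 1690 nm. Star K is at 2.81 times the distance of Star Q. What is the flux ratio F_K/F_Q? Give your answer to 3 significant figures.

2.48

Wien's law: T_K/T_Q = λ_Q/λ_K = 1690/951 = 1.777.
L_K/L_Q = (R_K/R_Q)²(T_K/T_Q)⁴ = (1.40)²(1.777)⁴ = 19.55.
F_K/F_Q = (L_K/L_Q)/(d_K/d_Q)² = 19.55/(2.81)² = 2.476.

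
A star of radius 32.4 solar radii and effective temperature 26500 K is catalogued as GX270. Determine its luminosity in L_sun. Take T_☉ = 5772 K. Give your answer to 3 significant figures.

4.66×10^5 L_sun

L/L_☉ = (R/R_☉)² (T/T_☉)⁴ = (32.4)² × (26500/5772)⁴
       = 1050 × (4.591)⁴ = 1050 × 444.3 = 4.664×10^5.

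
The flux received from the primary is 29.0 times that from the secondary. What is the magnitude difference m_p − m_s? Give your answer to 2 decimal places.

m_p − m_s = −2.5 log₁₀(F_p/F_s) = −2.5 log₁₀(29.0) = −2.5 × (1.462) = -3.656.

-3.66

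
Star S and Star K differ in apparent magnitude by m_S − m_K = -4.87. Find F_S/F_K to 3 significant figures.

F_S/F_K = 10^(−(m_S − m_K)/2.5) = 10^(4.87/2.5) = 10^1.948 = 88.72.

88.7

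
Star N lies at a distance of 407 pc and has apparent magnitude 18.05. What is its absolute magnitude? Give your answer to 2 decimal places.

10.00

M = m − 5 log₁₀(d/10 pc) = 18.05 − 5 log₁₀(407/10)
  = 18.05 − 5 × 1.610 = 18.05 − 8.05 = 10.00.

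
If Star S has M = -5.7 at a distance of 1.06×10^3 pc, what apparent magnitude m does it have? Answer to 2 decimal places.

m = M + 5 log₁₀(d/10 pc) = -5.7 + 5 log₁₀(1.06×10^3/10)
  = -5.7 + 5 × 2.025 = -5.7 + 10.13 = 4.43.

4.43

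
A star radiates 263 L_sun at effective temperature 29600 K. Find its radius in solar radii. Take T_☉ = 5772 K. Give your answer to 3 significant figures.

R/R_☉ = √(L/L_☉) / (T/T_☉)² = √(263) / (5.128)²
       = 16.22 / 26.30 = 0.6167.

0.617 solar radii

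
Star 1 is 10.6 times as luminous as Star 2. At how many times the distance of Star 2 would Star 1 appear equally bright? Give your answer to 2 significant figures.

Equal flux requires L_1/d_1² = L_2/d_2², so d_1/d_2 = √(L_1/L_2)
= √(10.6) = 3.256.

3.3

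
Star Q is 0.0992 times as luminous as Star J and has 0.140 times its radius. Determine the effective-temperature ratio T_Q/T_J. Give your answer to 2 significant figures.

L ∝ R²T⁴ gives T ∝ (L/R²)^(1/4), so
T_Q/T_J = (0.0992 / 0.140²)^(1/4) = (5.061)^(1/4) = 1.500.

1.5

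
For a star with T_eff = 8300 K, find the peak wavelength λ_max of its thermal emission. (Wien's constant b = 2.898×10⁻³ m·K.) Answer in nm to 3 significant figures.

λ_max = b/T = 2.898×10⁻³ / 8300 = 3.49×10^-7 m = 349.2 nm.

349 nm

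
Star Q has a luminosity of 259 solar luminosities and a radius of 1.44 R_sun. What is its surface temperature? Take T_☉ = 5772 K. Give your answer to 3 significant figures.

1.93×10^4 K

T/T_☉ = (L/L_☉)^(1/4) / (R/R_☉)^(1/2)
T = 5772 × (259)^(1/4) / √(1.44) = 5772 × 4.012 / 1.200 = 1.930×10^4 K.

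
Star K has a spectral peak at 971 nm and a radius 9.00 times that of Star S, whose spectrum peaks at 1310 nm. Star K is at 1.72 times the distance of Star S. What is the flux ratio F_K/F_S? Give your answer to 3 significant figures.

Wien's law: T_K/T_S = λ_S/λ_K = 1310/971 = 1.349.
L_K/L_S = (R_K/R_S)²(T_K/T_S)⁴ = (9.00)²(1.349)⁴ = 268.3.
F_K/F_S = (L_K/L_S)/(d_K/d_S)² = 268.3/(1.72)² = 90.71.

90.7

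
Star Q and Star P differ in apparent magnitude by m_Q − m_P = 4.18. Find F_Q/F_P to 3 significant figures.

F_Q/F_P = 10^(−(m_Q − m_P)/2.5) = 10^(-4.18/2.5) = 10^-1.672 = 0.02128.

0.0213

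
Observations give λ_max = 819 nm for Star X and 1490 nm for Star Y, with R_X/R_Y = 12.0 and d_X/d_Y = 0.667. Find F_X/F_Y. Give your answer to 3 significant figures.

3.55×10^3

Wien's law: T_X/T_Y = λ_Y/λ_X = 1490/819 = 1.819.
L_X/L_Y = (R_X/R_Y)²(T_X/T_Y)⁴ = (12.0)²(1.819)⁴ = 1578.
F_X/F_Y = (L_X/L_Y)/(d_X/d_Y)² = 1578/(0.667)² = 3546.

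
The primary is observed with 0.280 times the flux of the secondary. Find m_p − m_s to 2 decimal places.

1.38

m_p − m_s = −2.5 log₁₀(F_p/F_s) = −2.5 log₁₀(0.280) = −2.5 × (-0.553) = 1.382.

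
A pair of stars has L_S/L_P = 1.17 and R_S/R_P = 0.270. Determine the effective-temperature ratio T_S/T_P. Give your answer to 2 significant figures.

L ∝ R²T⁴ gives T ∝ (L/R²)^(1/4), so
T_S/T_P = (1.17 / 0.270²)^(1/4) = (16.05)^(1/4) = 2.002.

2.0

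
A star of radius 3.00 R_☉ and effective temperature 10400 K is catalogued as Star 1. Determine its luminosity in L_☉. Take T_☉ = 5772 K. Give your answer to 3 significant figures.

L/L_☉ = (R/R_☉)² (T/T_☉)⁴ = (3.00)² × (10400/5772)⁴
       = 9.000 × (1.802)⁴ = 9.000 × 10.54 = 94.86.

94.9 L_☉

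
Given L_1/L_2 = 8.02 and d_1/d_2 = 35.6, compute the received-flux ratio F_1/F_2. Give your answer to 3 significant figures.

0.00633

F = L/(4πd²), so F_1/F_2 = (L_1/L_2) / (d_1/d_2)²
= 8.02 / (35.6)² = 8.02 / 1267 = 0.006328.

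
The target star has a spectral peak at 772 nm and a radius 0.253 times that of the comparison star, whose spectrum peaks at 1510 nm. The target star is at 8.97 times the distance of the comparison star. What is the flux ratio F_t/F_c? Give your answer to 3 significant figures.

Wien's law: T_t/T_c = λ_c/λ_t = 1510/772 = 1.956.
L_t/L_c = (R_t/R_c)²(T_t/T_c)⁴ = (0.253)²(1.956)⁴ = 0.9369.
F_t/F_c = (L_t/L_c)/(d_t/d_c)² = 0.9369/(8.97)² = 0.01164.

0.0116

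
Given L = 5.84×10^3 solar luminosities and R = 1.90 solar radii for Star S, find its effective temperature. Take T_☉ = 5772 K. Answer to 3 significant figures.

3.66×10^4 K

T/T_☉ = (L/L_☉)^(1/4) / (R/R_☉)^(1/2)
T = 5772 × (5.84×10^3)^(1/4) / √(1.90) = 5772 × 8.742 / 1.378 = 3.661×10^4 K.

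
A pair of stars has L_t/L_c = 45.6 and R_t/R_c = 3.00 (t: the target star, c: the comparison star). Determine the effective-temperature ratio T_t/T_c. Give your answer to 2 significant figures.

1.5

L ∝ R²T⁴ gives T ∝ (L/R²)^(1/4), so
T_t/T_c = (45.6 / 3.00²)^(1/4) = (5.067)^(1/4) = 1.500.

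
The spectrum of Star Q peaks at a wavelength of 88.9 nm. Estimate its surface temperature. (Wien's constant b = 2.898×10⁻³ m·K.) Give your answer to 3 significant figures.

3.26×10^4 K

T = b/λ_max = 2.898×10⁻³ / (88.9×10⁻⁹) = 3.260×10^4 K.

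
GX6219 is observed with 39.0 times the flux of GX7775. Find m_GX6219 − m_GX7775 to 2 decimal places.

-3.98

m_GX6219 − m_GX7775 = −2.5 log₁₀(F_GX6219/F_GX7775) = −2.5 log₁₀(39.0) = −2.5 × (1.591) = -3.978.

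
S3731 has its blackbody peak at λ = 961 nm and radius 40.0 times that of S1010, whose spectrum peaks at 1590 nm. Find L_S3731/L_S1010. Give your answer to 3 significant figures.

Wien's law gives T ∝ 1/λ_max, so T_S3731/T_S1010 = λ_S1010/λ_S3731 = 1590/961 = 1.655.
Then L ∝ R²T⁴ gives L_S3731/L_S1010 = (40.0)² × (1.655)⁴ = 1600 × 7.494 = 1.199×10^4.

1.20×10^4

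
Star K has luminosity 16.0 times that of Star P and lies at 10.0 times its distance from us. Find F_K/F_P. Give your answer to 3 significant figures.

0.160

F = L/(4πd²), so F_K/F_P = (L_K/L_P) / (d_K/d_P)²
= 16.0 / (10.0)² = 16.0 / 100.0 = 0.1600.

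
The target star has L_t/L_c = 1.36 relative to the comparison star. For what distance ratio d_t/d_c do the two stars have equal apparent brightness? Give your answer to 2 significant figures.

Equal flux requires L_t/d_t² = L_c/d_c², so d_t/d_c = √(L_t/L_c)
= √(1.36) = 1.166.

1.2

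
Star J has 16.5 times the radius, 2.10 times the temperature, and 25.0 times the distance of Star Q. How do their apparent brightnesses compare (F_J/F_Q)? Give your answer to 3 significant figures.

8.47

L_J/L_Q = (R_J/R_Q)²(T_J/T_Q)⁴ = (16.5)² × (2.10)⁴ = 5295.
F_J/F_Q = (L_J/L_Q)/(d_J/d_Q)² = 5295 / (25.0)² = 8.472.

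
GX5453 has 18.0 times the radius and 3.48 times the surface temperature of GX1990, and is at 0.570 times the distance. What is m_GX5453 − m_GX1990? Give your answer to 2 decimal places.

-12.91

L_GX5453/L_GX1990 = (18.0)²(3.48)⁴ = 4.752×10^4.
F_GX5453/F_GX1990 = (L_GX5453/L_GX1990)/(d_GX5453/d_GX1990)² = 4.752×10^4/0.3249 = 1.463×10^5.
m_GX5453 − m_GX1990 = −2.5 log₁₀(1.463×10^5) = -12.91.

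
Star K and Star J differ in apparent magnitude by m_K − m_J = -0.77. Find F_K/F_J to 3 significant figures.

2.03

F_K/F_J = 10^(−(m_K − m_J)/2.5) = 10^(0.77/2.5) = 10^0.308 = 2.032.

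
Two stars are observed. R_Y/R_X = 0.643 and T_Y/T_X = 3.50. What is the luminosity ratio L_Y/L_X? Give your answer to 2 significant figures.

From the Stefan–Boltzmann law, L ∝ R²T⁴, so
L_Y/L_X = (R_Y/R_X)² (T_Y/T_X)⁴ = (0.643)² × (3.50)⁴ = 0.4134 × 150.1 = 62.04.

62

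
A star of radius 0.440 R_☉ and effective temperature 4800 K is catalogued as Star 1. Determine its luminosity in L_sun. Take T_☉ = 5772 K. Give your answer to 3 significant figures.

L/L_☉ = (R/R_☉)² (T/T_☉)⁴ = (0.440)² × (4800/5772)⁴
       = 0.1936 × (0.8316)⁴ = 0.1936 × 0.4783 = 0.09259.

0.0926 L_sun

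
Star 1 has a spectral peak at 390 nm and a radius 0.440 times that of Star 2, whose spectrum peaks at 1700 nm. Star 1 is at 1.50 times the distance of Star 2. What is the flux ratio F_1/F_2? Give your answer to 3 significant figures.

Wien's law: T_1/T_2 = λ_2/λ_1 = 1700/390 = 4.359.
L_1/L_2 = (R_1/R_2)²(T_1/T_2)⁴ = (0.440)²(4.359)⁴ = 69.89.
F_1/F_2 = (L_1/L_2)/(d_1/d_2)² = 69.89/(1.50)² = 31.06.

31.1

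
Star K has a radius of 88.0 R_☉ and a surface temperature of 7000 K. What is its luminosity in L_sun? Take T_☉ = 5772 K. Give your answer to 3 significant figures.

L/L_☉ = (R/R_☉)² (T/T_☉)⁴ = (88.0)² × (7000/5772)⁴
       = 7744 × (1.213)⁴ = 7744 × 2.163 = 1.675×10^4.

1.68×10^4 L_sun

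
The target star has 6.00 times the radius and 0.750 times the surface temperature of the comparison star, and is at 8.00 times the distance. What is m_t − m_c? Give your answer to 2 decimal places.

1.87

L_t/L_c = (6.00)²(0.750)⁴ = 11.39.
F_t/F_c = (L_t/L_c)/(d_t/d_c)² = 11.39/64.00 = 0.1780.
m_t − m_c = −2.5 log₁₀(0.1780) = 1.87.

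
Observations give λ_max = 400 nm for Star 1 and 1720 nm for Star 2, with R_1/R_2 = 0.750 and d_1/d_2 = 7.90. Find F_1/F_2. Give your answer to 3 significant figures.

3.08

Wien's law: T_1/T_2 = λ_2/λ_1 = 1720/400 = 4.300.
L_1/L_2 = (R_1/R_2)²(T_1/T_2)⁴ = (0.750)²(4.300)⁴ = 192.3.
F_1/F_2 = (L_1/L_2)/(d_1/d_2)² = 192.3/(7.90)² = 3.081.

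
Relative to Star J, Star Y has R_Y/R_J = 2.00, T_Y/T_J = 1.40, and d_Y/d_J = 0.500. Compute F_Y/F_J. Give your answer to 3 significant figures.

L_Y/L_J = (R_Y/R_J)²(T_Y/T_J)⁴ = (2.00)² × (1.40)⁴ = 15.37.
F_Y/F_J = (L_Y/L_J)/(d_Y/d_J)² = 15.37 / (0.500)² = 61.47.

61.5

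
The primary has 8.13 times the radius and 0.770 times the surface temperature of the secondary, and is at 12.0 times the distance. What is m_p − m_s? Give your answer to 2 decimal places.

1.98

L_p/L_s = (8.13)²(0.770)⁴ = 23.24.
F_p/F_s = (L_p/L_s)/(d_p/d_s)² = 23.24/144.0 = 0.1614.
m_p − m_s = −2.5 log₁₀(0.1614) = 1.98.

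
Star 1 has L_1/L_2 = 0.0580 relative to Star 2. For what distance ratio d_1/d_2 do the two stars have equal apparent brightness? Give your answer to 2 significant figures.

0.24

Equal flux requires L_1/d_1² = L_2/d_2², so d_1/d_2 = √(L_1/L_2)
= √(0.0580) = 0.2408.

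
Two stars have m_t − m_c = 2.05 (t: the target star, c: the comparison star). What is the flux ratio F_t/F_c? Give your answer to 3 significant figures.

F_t/F_c = 10^(−(m_t − m_c)/2.5) = 10^(-2.05/2.5) = 10^-0.820 = 0.1514.

0.151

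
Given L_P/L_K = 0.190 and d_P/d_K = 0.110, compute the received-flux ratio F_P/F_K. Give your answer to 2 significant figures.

F = L/(4πd²), so F_P/F_K = (L_P/L_K) / (d_P/d_K)²
= 0.190 / (0.110)² = 0.190 / 0.01210 = 15.70.

16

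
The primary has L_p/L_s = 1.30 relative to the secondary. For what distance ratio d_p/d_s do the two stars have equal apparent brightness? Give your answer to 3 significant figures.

Equal flux requires L_p/d_p² = L_s/d_s², so d_p/d_s = √(L_p/L_s)
= √(1.30) = 1.140.

1.14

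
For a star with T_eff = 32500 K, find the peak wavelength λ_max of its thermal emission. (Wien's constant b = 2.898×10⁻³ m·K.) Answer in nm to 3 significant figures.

89.2 nm

λ_max = b/T = 2.898×10⁻³ / 32500 = 8.92×10^-8 m = 89.17 nm.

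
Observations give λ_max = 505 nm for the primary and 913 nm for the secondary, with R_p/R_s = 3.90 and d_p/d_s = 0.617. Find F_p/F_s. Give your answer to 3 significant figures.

427

Wien's law: T_p/T_s = λ_s/λ_p = 913/505 = 1.808.
L_p/L_s = (R_p/R_s)²(T_p/T_s)⁴ = (3.90)²(1.808)⁴ = 162.5.
F_p/F_s = (L_p/L_s)/(d_p/d_s)² = 162.5/(0.617)² = 426.9.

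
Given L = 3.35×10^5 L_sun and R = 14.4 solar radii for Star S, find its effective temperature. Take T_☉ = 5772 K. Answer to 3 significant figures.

T/T_☉ = (L/L_☉)^(1/4) / (R/R_☉)^(1/2)
T = 5772 × (3.35×10^5)^(1/4) / √(14.4) = 5772 × 24.06 / 3.795 = 3.659×10^4 K.

3.66×10^4 K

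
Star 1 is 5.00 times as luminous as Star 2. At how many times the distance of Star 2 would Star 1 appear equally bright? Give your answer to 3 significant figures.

2.24

Equal flux requires L_1/d_1² = L_2/d_2², so d_1/d_2 = √(L_1/L_2)
= √(5.00) = 2.236.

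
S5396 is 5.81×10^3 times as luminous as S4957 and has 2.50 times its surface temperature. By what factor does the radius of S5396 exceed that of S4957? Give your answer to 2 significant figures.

L ∝ R²T⁴ gives R ∝ √L / T², so
R_S5396/R_S4957 = √(5.81×10^3) / (2.50)² = 76.22 / 6.250 = 12.20.

12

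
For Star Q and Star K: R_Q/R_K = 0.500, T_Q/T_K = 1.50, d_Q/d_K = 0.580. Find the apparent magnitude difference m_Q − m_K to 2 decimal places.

L_Q/L_K = (0.500)²(1.50)⁴ = 1.266.
F_Q/F_K = (L_Q/L_K)/(d_Q/d_K)² = 1.266/0.3364 = 3.762.
m_Q − m_K = −2.5 log₁₀(3.762) = -1.44.

-1.44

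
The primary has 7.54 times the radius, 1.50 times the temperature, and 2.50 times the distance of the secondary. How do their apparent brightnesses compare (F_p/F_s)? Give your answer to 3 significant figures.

46.0

L_p/L_s = (R_p/R_s)²(T_p/T_s)⁴ = (7.54)² × (1.50)⁴ = 287.8.
F_p/F_s = (L_p/L_s)/(d_p/d_s)² = 287.8 / (2.50)² = 46.05.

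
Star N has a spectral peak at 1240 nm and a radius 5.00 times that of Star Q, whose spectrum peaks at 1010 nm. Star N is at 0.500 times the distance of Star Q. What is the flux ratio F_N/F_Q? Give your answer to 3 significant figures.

44.0

Wien's law: T_N/T_Q = λ_Q/λ_N = 1010/1240 = 0.8145.
L_N/L_Q = (R_N/R_Q)²(T_N/T_Q)⁴ = (5.00)²(0.8145)⁴ = 11.00.
F_N/F_Q = (L_N/L_Q)/(d_N/d_Q)² = 11.00/(0.500)² = 44.01.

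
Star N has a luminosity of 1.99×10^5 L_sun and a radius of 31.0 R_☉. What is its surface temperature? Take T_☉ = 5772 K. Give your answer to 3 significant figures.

T/T_☉ = (L/L_☉)^(1/4) / (R/R_☉)^(1/2)
T = 5772 × (1.99×10^5)^(1/4) / √(31.0) = 5772 × 21.12 / 5.568 = 2.190×10^4 K.

2.19×10^4 K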